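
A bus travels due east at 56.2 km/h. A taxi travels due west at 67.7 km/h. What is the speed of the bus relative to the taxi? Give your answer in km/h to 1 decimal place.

Taking east as x and north as y: bus velocity = (56.200, 0.000) km/h; taxi velocity = (-67.700, 0.000) km/h.
Velocity of bus relative to taxi = (56.200, 0.000) − (-67.700, 0.000) = (123.900, 0.000) km/h.
Magnitude = |(123.900, 0.000)| = 123.900 km/h.

123.9 km/h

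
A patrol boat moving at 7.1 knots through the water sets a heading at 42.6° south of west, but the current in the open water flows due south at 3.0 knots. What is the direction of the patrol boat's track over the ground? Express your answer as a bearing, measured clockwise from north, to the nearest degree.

Taking east as x and north as y: velocity relative to the water = (-5.226, -4.806) knots; the water relative to ground = (0.000, -3.000) knots.
Velocity relative to ground = (-5.226, -4.806) + (0.000, -3.000) = (-5.226, -7.806) knots.
Bearing = atan2(-5.23, -7.81) = 213.80° clockwise from north.

214°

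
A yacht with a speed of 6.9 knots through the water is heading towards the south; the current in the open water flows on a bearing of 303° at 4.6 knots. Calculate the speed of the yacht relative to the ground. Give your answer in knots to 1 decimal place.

5.8 knots

Taking east as x and north as y: velocity relative to the water = (0.000, -6.900) knots; the water relative to ground = (-3.858, 2.505) knots.
Velocity relative to ground = (0.000, -6.900) + (-3.858, 2.505) = (-3.858, -4.395) knots.
Speed = |(-3.858, -4.395)| = 5.848 knots.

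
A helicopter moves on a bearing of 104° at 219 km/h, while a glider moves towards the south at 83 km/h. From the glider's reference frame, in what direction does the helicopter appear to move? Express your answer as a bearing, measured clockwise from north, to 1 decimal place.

082.0°

Taking east as x and north as y: helicopter velocity = (212.495, -52.981) km/h; glider velocity = (0.000, -83.000) km/h.
Velocity of helicopter relative to glider = (212.495, -52.981) − (0.000, -83.000) = (212.495, 30.019) km/h.
Bearing = atan2(212.49, 30.02) = 81.96° clockwise from north.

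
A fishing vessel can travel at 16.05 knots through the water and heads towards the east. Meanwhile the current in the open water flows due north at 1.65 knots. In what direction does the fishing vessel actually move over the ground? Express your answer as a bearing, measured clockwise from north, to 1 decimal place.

084.1°

Taking east as x and north as y: velocity relative to the water = (16.050, 0.000) knots; the water relative to ground = (0.000, 1.650) knots.
Velocity relative to ground = (16.050, 0.000) + (0.000, 1.650) = (16.050, 1.650) knots.
Bearing = atan2(16.05, 1.65) = 84.13° clockwise from north.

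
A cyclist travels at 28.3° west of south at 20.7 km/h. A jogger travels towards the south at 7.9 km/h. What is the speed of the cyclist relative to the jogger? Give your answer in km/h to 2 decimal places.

14.25 km/h

Taking east as x and north as y: cyclist velocity = (-9.814, -18.226) km/h; jogger velocity = (0.000, -7.900) km/h.
Velocity of cyclist relative to jogger = (-9.814, -18.226) − (0.000, -7.900) = (-9.814, -10.326) km/h.
Magnitude = |(-9.814, -10.326)| = 14.245 km/h.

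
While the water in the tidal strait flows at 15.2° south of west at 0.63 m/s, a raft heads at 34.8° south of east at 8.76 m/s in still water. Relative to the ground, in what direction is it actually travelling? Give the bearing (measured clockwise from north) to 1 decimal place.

Taking east as x and north as y: velocity relative to the water = (7.193, -4.999) m/s; the water relative to ground = (-0.608, -0.165) m/s.
Velocity relative to ground = (7.193, -4.999) + (-0.608, -0.165) = (6.585, -5.165) m/s.
Bearing = atan2(6.59, -5.16) = 128.11° clockwise from north.

128.1°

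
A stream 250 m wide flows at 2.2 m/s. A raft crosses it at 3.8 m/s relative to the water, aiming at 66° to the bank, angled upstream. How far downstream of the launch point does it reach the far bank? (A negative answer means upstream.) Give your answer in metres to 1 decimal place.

47.1 m

Perpendicular speed = 3.471 m/s; crossing time = 250 / 3.471 = 72.016 s.
Net downstream speed = 0.654 m/s.
Drift = 0.654 × 72.016 = 47.127 m (downstream).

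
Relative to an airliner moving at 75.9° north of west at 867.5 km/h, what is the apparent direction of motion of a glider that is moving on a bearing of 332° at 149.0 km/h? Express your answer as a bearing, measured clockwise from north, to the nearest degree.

Taking east as x and north as y: glider velocity = (-69.951, 131.559) km/h; airliner velocity = (-211.336, 841.364) km/h.
Velocity of glider relative to airliner = (-69.951, 131.559) − (-211.336, 841.364) = (141.385, -709.805) km/h.
Bearing = atan2(141.38, -709.80) = 168.73° clockwise from north.

169°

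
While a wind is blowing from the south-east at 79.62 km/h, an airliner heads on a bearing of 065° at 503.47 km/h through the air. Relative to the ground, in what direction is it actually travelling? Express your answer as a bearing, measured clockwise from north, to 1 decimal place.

056.1°

Taking east as x and north as y: velocity relative to the air = (456.299, 212.776) km/h; the air relative to ground = (-56.300, 56.300) km/h.
Velocity relative to ground = (456.299, 212.776) + (-56.300, 56.300) = (399.999, 269.075) km/h.
Bearing = atan2(400.00, 269.08) = 56.07° clockwise from north.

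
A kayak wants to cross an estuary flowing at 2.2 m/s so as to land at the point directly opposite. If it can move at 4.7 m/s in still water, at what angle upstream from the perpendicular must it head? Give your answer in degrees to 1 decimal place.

To cancel the current, the upstream component of the kayak's velocity must equal the flow: 4.7 sin θ = 2.2.
sin θ = 2.2 / 4.7 = 0.4681.
θ = arcsin(0.4681) = 27.910°.

27.9°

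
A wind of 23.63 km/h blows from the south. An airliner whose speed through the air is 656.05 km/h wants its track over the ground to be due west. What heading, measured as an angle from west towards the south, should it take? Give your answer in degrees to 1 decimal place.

2.1°

The wind pushes perpendicular to the desired track; the heading must have a component into the wind equal to 23.63 km/h: 656.05 sin θ = 23.63.
sin θ = 0.0360, so θ = 2.064°.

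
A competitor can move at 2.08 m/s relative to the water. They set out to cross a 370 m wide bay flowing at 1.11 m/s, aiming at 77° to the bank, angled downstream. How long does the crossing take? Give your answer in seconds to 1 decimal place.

The component of the competitor's velocity perpendicular to the bank is 2.08 × sin 77° = 2.027 m/s.
Only the cross-stream component determines the crossing time; the current contributes nothing perpendicular to the bank.
Time = 370 / 2.027 = 182.564 s.

182.6 s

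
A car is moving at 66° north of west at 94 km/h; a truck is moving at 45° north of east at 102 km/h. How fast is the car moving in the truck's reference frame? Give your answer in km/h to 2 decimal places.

111.21 km/h

Taking east as x and north as y: car velocity = (-38.233, 85.873) km/h; truck velocity = (72.125, 72.125) km/h.
Velocity of car relative to truck = (-38.233, 85.873) − (72.125, 72.125) = (-110.358, 13.748) km/h.
Magnitude = |(-110.358, 13.748)| = 111.211 km/h.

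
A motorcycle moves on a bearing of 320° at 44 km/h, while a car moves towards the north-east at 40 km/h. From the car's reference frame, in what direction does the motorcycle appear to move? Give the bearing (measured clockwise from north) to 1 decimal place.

275.5°

Taking east as x and north as y: motorcycle velocity = (-28.283, 33.706) km/h; car velocity = (28.284, 28.284) km/h.
Velocity of motorcycle relative to car = (-28.283, 33.706) − (28.284, 28.284) = (-56.567, 5.422) km/h.
Bearing = atan2(-56.57, 5.42) = 275.47° clockwise from north.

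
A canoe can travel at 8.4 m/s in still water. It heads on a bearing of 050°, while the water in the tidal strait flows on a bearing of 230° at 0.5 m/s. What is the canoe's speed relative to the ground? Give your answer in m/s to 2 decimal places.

7.90 m/s

Taking east as x and north as y: velocity relative to the water = (6.435, 5.399) m/s; the water relative to ground = (-0.383, -0.321) m/s.
Velocity relative to ground = (6.435, 5.399) + (-0.383, -0.321) = (6.052, 5.078) m/s.
Speed = |(6.052, 5.078)| = 7.900 m/s.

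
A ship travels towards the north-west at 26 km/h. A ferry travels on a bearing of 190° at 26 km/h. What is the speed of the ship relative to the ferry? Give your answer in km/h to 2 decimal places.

Taking east as x and north as y: ship velocity = (-18.385, 18.385) km/h; ferry velocity = (-4.515, -25.605) km/h.
Velocity of ship relative to ferry = (-18.385, 18.385) − (-4.515, -25.605) = (-13.870, 43.990) km/h.
Magnitude = |(-13.870, 43.990)| = 46.125 km/h.

46.12 km/h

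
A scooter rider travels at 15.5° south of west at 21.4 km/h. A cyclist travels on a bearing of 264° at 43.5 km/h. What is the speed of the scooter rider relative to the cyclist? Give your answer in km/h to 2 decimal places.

Taking east as x and north as y: scooter rider velocity = (-20.622, -5.719) km/h; cyclist velocity = (-43.262, -4.547) km/h.
Velocity of scooter rider relative to cyclist = (-20.622, -5.719) − (-43.262, -4.547) = (22.640, -1.172) km/h.
Magnitude = |(22.640, -1.172)| = 22.670 km/h.

22.67 km/h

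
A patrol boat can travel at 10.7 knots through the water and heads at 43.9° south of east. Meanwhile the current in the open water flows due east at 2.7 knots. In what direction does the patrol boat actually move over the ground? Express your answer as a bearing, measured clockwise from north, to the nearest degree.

125°

Taking east as x and north as y: velocity relative to the water = (7.710, -7.419) knots; the water relative to ground = (2.700, 0.000) knots.
Velocity relative to ground = (7.710, -7.419) + (2.700, 0.000) = (10.410, -7.419) knots.
Bearing = atan2(10.41, -7.42) = 125.48° clockwise from north.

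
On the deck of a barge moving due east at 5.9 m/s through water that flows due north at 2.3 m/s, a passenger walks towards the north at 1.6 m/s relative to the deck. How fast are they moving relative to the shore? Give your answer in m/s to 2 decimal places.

7.07 m/s

In east/north components (m/s): passenger relative to barge = (0.000, 1.600); barge relative to water = (5.900, 0.000); water relative to ground = (0.000, 2.300).
Sum = (5.900, 3.900) m/s.
Speed = |(5.900, 3.900)| = 7.072 m/s.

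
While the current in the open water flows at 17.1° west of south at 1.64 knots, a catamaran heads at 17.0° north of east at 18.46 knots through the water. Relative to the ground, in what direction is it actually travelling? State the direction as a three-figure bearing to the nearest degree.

Taking east as x and north as y: velocity relative to the water = (17.653, 5.397) knots; the water relative to ground = (-0.482, -1.568) knots.
Velocity relative to ground = (17.653, 5.397) + (-0.482, -1.568) = (17.171, 3.830) knots.
Bearing = atan2(17.17, 3.83) = 77.43° clockwise from north.

077°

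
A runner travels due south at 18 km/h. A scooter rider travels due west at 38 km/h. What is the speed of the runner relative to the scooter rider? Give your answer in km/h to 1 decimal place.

42.0 km/h

Taking east as x and north as y: runner velocity = (0.000, -18.000) km/h; scooter rider velocity = (-38.000, 0.000) km/h.
Velocity of runner relative to scooter rider = (0.000, -18.000) − (-38.000, 0.000) = (38.000, -18.000) km/h.
Magnitude = |(38.000, -18.000)| = 42.048 km/h.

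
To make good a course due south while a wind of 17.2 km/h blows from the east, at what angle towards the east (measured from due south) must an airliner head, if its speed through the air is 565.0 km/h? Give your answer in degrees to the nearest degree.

2°

The wind pushes perpendicular to the desired track; the heading must have a component into the wind equal to 17.2 km/h: 565.0 sin θ = 17.2.
sin θ = 0.0304, so θ = 1.744°.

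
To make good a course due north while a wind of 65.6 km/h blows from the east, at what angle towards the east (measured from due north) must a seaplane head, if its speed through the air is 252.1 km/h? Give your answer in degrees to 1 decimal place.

The wind pushes perpendicular to the desired track; the heading must have a component into the wind equal to 65.6 km/h: 252.1 sin θ = 65.6.
sin θ = 0.2602, so θ = 15.083°.

15.1°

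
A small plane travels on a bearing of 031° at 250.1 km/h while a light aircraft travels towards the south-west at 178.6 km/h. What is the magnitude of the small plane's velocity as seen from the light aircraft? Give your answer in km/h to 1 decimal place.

Taking east as x and north as y: small plane velocity = (128.811, 214.378) km/h; light aircraft velocity = (-126.289, -126.289) km/h.
Velocity of small plane relative to light aircraft = (128.811, 214.378) − (-126.289, -126.289) = (255.100, 340.667) km/h.
Magnitude = |(255.100, 340.667)| = 425.594 km/h.

425.6 km/h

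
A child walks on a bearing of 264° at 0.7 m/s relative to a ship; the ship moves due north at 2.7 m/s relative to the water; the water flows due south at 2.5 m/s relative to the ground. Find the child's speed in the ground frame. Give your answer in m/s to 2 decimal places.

0.71 m/s

In east/north components (m/s): child relative to ship = (-0.696, -0.073); ship relative to water = (0.000, 2.700); water relative to ground = (0.000, -2.500).
Sum = (-0.696, 0.127) m/s.
Speed = |(-0.696, 0.127)| = 0.708 m/s.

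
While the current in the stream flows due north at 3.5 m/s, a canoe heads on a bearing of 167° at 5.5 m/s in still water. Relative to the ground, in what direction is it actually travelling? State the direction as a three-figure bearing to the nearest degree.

146°

Taking east as x and north as y: velocity relative to the water = (1.237, -5.359) m/s; the water relative to ground = (0.000, 3.500) m/s.
Velocity relative to ground = (1.237, -5.359) + (0.000, 3.500) = (1.237, -1.859) m/s.
Bearing = atan2(1.24, -1.86) = 146.36° clockwise from north.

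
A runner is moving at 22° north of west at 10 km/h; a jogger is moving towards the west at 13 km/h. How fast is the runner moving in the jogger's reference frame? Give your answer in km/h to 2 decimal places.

Taking east as x and north as y: runner velocity = (-9.272, 3.746) km/h; jogger velocity = (-13.000, 0.000) km/h.
Velocity of runner relative to jogger = (-9.272, 3.746) − (-13.000, 0.000) = (3.728, 3.746) km/h.
Magnitude = |(3.728, 3.746)| = 5.285 km/h.

5.29 km/h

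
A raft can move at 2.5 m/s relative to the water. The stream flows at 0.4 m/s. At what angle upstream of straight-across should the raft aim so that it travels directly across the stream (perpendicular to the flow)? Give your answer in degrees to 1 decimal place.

9.2°

To cancel the current, the upstream component of the raft's velocity must equal the flow: 2.5 sin θ = 0.4.
sin θ = 0.4 / 2.5 = 0.1600.
θ = arcsin(0.1600) = 9.207°.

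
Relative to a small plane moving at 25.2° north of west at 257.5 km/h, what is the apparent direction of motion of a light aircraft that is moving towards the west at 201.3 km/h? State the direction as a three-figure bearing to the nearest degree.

Taking east as x and north as y: light aircraft velocity = (-201.300, 0.000) km/h; small plane velocity = (-232.993, 109.638) km/h.
Velocity of light aircraft relative to small plane = (-201.300, 0.000) − (-232.993, 109.638) = (31.693, -109.638) km/h.
Bearing = atan2(31.69, -109.64) = 163.88° clockwise from north.

164°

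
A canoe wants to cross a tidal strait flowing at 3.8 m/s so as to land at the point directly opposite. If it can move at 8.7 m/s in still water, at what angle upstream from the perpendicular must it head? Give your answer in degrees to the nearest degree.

26°

To cancel the current, the upstream component of the canoe's velocity must equal the flow: 8.7 sin θ = 3.8.
sin θ = 3.8 / 8.7 = 0.4368.
θ = arcsin(0.4368) = 25.899°.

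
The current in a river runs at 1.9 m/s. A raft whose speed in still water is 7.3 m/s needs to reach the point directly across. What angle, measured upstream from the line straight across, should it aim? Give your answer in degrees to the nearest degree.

15°

To cancel the current, the upstream component of the raft's velocity must equal the flow: 7.3 sin θ = 1.9.
sin θ = 1.9 / 7.3 = 0.2603.
θ = arcsin(0.2603) = 15.086°.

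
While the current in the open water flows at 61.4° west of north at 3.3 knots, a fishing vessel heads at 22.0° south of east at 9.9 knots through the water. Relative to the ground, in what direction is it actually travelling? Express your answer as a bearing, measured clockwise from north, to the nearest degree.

Taking east as x and north as y: velocity relative to the water = (9.179, -3.709) knots; the water relative to ground = (-2.897, 1.580) knots.
Velocity relative to ground = (9.179, -3.709) + (-2.897, 1.580) = (6.282, -2.129) knots.
Bearing = atan2(6.28, -2.13) = 108.72° clockwise from north.

109°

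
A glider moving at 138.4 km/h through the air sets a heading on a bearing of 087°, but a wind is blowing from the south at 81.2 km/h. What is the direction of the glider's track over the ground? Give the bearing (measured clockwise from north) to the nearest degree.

Taking east as x and north as y: velocity relative to the air = (138.210, 7.243) km/h; the air relative to ground = (0.000, 81.200) km/h.
Velocity relative to ground = (138.210, 7.243) + (0.000, 81.200) = (138.210, 88.443) km/h.
Bearing = atan2(138.21, 88.44) = 57.38° clockwise from north.

057°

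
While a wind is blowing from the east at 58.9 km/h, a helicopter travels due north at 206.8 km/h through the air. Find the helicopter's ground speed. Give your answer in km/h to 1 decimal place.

Taking east as x and north as y: velocity relative to the air = (0.000, 206.800) km/h; the air relative to ground = (-58.900, 0.000) km/h.
Velocity relative to ground = (0.000, 206.800) + (-58.900, 0.000) = (-58.900, 206.800) km/h.
Speed = |(-58.900, 206.800)| = 215.024 km/h.

215.0 km/h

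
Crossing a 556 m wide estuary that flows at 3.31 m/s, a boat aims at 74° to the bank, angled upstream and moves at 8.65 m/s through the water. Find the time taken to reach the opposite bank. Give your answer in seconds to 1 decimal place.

The component of the boat's velocity perpendicular to the bank is 8.65 × sin 74° = 8.315 m/s.
The current is parallel to the bank, so it does not affect the crossing time.
Time = 556 / 8.315 = 66.868 s.

66.9 s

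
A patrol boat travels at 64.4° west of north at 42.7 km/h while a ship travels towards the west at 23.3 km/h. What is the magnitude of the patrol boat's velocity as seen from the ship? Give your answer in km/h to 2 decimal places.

23.91 km/h

Taking east as x and north as y: patrol boat velocity = (-38.508, 18.450) km/h; ship velocity = (-23.300, 0.000) km/h.
Velocity of patrol boat relative to ship = (-38.508, 18.450) − (-23.300, 0.000) = (-15.208, 18.450) km/h.
Magnitude = |(-15.208, 18.450)| = 23.910 km/h.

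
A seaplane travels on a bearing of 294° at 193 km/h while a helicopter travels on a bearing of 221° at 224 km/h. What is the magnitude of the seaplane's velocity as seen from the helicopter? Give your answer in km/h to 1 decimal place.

Taking east as x and north as y: seaplane velocity = (-176.314, 78.500) km/h; helicopter velocity = (-146.957, -169.055) km/h.
Velocity of seaplane relative to helicopter = (-176.314, 78.500) − (-146.957, -169.055) = (-29.357, 247.555) km/h.
Magnitude = |(-29.357, 247.555)| = 249.290 km/h.

249.3 km/h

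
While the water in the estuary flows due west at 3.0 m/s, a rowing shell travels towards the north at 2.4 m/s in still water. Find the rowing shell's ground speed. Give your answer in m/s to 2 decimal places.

Taking east as x and north as y: velocity relative to the water = (0.000, 2.400) m/s; the water relative to ground = (-3.000, 0.000) m/s.
Velocity relative to ground = (0.000, 2.400) + (-3.000, 0.000) = (-3.000, 2.400) m/s.
Speed = |(-3.000, 2.400)| = 3.842 m/s.

3.84 m/s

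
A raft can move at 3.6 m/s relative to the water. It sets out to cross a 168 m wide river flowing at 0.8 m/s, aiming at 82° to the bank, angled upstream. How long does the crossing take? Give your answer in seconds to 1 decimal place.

47.1 s

The component of the raft's velocity perpendicular to the bank is 3.6 × sin 82° = 3.565 m/s.
The current is parallel to the bank, so it does not affect the crossing time.
Time = 168 / 3.565 = 47.125 s.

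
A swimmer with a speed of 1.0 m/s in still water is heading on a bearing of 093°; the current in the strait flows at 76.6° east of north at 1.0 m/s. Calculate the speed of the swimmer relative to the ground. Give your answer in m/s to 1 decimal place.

2.0 m/s

Taking east as x and north as y: velocity relative to the water = (0.999, -0.052) m/s; the water relative to ground = (0.973, 0.232) m/s.
Velocity relative to ground = (0.999, -0.052) + (0.973, 0.232) = (1.971, 0.179) m/s.
Speed = |(1.971, 0.179)| = 1.980 m/s.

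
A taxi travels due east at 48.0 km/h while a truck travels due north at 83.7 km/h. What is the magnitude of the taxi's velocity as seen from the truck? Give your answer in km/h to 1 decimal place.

96.5 km/h

Taking east as x and north as y: taxi velocity = (48.000, 0.000) km/h; truck velocity = (0.000, 83.700) km/h.
Velocity of taxi relative to truck = (48.000, 0.000) − (0.000, 83.700) = (48.000, -83.700) km/h.
Magnitude = |(48.000, -83.700)| = 96.487 km/h.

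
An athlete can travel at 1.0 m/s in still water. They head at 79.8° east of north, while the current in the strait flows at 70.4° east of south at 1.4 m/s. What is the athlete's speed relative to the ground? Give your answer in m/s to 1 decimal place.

Taking east as x and north as y: velocity relative to the water = (0.984, 0.177) m/s; the water relative to ground = (1.319, -0.470) m/s.
Velocity relative to ground = (0.984, 0.177) + (1.319, -0.470) = (2.303, -0.293) m/s.
Speed = |(2.303, -0.293)| = 2.322 m/s.

2.3 m/s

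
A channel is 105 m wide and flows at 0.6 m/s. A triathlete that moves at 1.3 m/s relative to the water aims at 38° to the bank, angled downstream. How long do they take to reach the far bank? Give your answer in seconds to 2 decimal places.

The component of the triathlete's velocity perpendicular to the bank is 1.3 × sin 38° = 0.800 m/s.
The flow acts along the bank and has no component across it.
Time = 105 / 0.800 = 131.191 s.

131.19 s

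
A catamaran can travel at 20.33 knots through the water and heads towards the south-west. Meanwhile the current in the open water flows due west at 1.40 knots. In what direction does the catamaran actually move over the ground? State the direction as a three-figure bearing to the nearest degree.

Taking east as x and north as y: velocity relative to the water = (-14.375, -14.375) knots; the water relative to ground = (-1.400, 0.000) knots.
Velocity relative to ground = (-14.375, -14.375) + (-1.400, 0.000) = (-15.775, -14.375) knots.
Bearing = atan2(-15.78, -14.38) = 227.66° clockwise from north.

228°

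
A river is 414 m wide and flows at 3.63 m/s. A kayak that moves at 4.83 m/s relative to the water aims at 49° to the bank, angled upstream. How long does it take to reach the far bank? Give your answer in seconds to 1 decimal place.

The component of the kayak's velocity perpendicular to the bank is 4.83 × sin 49° = 3.645 m/s.
The current is parallel to the bank, so it does not affect the crossing time.
Time = 414 / 3.645 = 113.573 s.

113.6 s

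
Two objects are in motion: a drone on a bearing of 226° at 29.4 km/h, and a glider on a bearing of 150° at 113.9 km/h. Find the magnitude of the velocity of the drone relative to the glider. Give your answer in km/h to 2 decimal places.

110.53 km/h

Taking east as x and north as y: drone velocity = (-21.149, -20.423) km/h; glider velocity = (56.950, -98.640) km/h.
Velocity of drone relative to glider = (-21.149, -20.423) − (56.950, -98.640) = (-78.099, 78.217) km/h.
Magnitude = |(-78.099, 78.217)| = 110.532 km/h.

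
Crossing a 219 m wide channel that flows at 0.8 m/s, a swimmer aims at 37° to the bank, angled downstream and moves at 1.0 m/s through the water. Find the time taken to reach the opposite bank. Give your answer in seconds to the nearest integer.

364 s

The component of the swimmer's velocity perpendicular to the bank is 1.0 × sin 37° = 0.602 m/s.
The flow acts along the bank and has no component across it.
Time = 219 / 0.602 = 363.899 s.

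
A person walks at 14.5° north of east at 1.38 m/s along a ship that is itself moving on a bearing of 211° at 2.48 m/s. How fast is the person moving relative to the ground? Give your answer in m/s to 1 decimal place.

Taking east as x and north as y: ship velocity = (-1.277, -2.126) m/s; person velocity relative to ship = (1.336, 0.346) m/s.
Velocity relative to ground = (-1.277, -2.126) + (1.336, 0.346) = (0.059, -1.780) m/s.
Speed = |(0.059, -1.780)| = 1.781 m/s.

1.8 m/s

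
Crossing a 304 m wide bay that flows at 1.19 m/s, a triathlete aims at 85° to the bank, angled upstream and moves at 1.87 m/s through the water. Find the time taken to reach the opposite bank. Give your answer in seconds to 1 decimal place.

163.2 s

The component of the triathlete's velocity perpendicular to the bank is 1.87 × sin 85° = 1.863 m/s.
The flow acts along the bank and has no component across it.
Time = 304 / 1.863 = 163.188 s.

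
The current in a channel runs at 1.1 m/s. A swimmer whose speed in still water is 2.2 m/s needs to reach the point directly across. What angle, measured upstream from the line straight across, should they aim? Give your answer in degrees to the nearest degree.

To cancel the current, the upstream component of the swimmer's velocity must equal the flow: 2.2 sin θ = 1.1.
sin θ = 1.1 / 2.2 = 0.5000.
θ = arcsin(0.5000) = 30.000°.

30°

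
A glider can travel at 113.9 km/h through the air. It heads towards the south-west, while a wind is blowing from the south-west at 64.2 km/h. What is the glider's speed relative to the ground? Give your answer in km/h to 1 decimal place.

49.7 km/h

Taking east as x and north as y: velocity relative to the air = (-80.539, -80.539) km/h; the air relative to ground = (45.396, 45.396) km/h.
Velocity relative to ground = (-80.539, -80.539) + (45.396, 45.396) = (-35.143, -35.143) km/h.
Speed = |(-35.143, -35.143)| = 49.700 km/h.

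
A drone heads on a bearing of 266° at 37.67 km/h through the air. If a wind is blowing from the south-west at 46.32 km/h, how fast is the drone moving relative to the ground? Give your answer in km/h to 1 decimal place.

30.5 km/h

Taking east as x and north as y: velocity relative to the air = (-37.578, -2.628) km/h; the air relative to ground = (32.753, 32.753) km/h.
Velocity relative to ground = (-37.578, -2.628) + (32.753, 32.753) = (-4.825, 30.125) km/h.
Speed = |(-4.825, 30.125)| = 30.509 km/h.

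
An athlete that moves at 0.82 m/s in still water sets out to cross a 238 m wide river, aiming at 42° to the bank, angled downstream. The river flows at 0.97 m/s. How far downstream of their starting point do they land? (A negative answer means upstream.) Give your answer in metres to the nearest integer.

685 m

Perpendicular speed = 0.549 m/s; crossing time = 238 / 0.549 = 433.763 s.
Net downstream speed = 1.579 m/s.
Drift = 1.579 × 433.763 = 685.076 m (downstream).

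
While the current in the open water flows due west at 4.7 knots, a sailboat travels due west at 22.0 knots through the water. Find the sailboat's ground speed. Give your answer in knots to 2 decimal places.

26.70 knots

Taking east as x and north as y: velocity relative to the water = (-22.000, 0.000) knots; the water relative to ground = (-4.700, 0.000) knots.
Velocity relative to ground = (-22.000, 0.000) + (-4.700, 0.000) = (-26.700, 0.000) knots.
Speed = |(-26.700, 0.000)| = 26.700 knots.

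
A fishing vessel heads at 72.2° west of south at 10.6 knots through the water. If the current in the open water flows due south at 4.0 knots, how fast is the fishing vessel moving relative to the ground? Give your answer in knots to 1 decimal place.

Taking east as x and north as y: velocity relative to the water = (-10.093, -3.240) knots; the water relative to ground = (0.000, -4.000) knots.
Velocity relative to ground = (-10.093, -3.240) + (0.000, -4.000) = (-10.093, -7.240) knots.
Speed = |(-10.093, -7.240)| = 12.421 knots.

12.4 knots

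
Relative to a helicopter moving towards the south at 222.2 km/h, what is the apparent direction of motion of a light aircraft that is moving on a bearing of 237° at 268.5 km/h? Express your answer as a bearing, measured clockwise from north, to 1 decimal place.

Taking east as x and north as y: light aircraft velocity = (-225.183, -146.236) km/h; helicopter velocity = (0.000, -222.200) km/h.
Velocity of light aircraft relative to helicopter = (-225.183, -146.236) − (0.000, -222.200) = (-225.183, 75.964) km/h.
Bearing = atan2(-225.18, 75.96) = 288.64° clockwise from north.

288.6°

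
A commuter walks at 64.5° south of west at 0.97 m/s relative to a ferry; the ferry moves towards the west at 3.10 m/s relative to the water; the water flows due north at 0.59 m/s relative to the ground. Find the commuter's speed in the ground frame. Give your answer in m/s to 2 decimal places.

3.53 m/s

In east/north components (m/s): commuter relative to ferry = (-0.418, -0.876); ferry relative to water = (-3.100, 0.000); water relative to ground = (0.000, 0.590).
Sum = (-3.518, -0.286) m/s.
Speed = |(-3.518, -0.286)| = 3.529 m/s.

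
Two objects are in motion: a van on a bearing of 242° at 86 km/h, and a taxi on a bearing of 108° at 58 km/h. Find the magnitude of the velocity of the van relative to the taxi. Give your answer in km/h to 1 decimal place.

Taking east as x and north as y: van velocity = (-75.933, -40.375) km/h; taxi velocity = (55.161, -17.923) km/h.
Velocity of van relative to taxi = (-75.933, -40.375) − (55.161, -17.923) = (-131.095, -22.452) km/h.
Magnitude = |(-131.095, -22.452)| = 133.003 km/h.

133.0 km/h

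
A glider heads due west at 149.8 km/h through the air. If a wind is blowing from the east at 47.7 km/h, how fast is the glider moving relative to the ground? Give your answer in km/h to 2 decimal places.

Taking east as x and north as y: velocity relative to the air = (-149.800, 0.000) km/h; the air relative to ground = (-47.700, 0.000) km/h.
Velocity relative to ground = (-149.800, 0.000) + (-47.700, 0.000) = (-197.500, 0.000) km/h.
Speed = |(-197.500, 0.000)| = 197.500 km/h.

197.50 km/h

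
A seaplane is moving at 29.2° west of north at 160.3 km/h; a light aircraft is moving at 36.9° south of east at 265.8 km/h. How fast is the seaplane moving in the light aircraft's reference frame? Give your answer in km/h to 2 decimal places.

Taking east as x and north as y: seaplane velocity = (-78.204, 139.929) km/h; light aircraft velocity = (212.556, -159.592) km/h.
Velocity of seaplane relative to light aircraft = (-78.204, 139.929) − (212.556, -159.592) = (-290.760, 299.521) km/h.
Magnitude = |(-290.760, 299.521)| = 417.438 km/h.

417.44 km/h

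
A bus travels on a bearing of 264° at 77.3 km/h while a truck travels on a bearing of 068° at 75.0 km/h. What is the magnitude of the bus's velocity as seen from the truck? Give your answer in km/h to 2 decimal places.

Taking east as x and north as y: bus velocity = (-76.877, -8.080) km/h; truck velocity = (69.539, 28.095) km/h.
Velocity of bus relative to truck = (-76.877, -8.080) − (69.539, 28.095) = (-146.415, -36.176) km/h.
Magnitude = |(-146.415, -36.176)| = 150.818 km/h.

150.82 km/h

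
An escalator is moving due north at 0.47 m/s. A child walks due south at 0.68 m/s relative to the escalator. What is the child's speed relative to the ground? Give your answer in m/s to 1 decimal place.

Taking east as x and north as y: escalator velocity = (0.000, 0.470) m/s; child velocity relative to escalator = (0.000, -0.680) m/s.
Velocity relative to ground = (0.000, 0.470) + (0.000, -0.680) = (0.000, -0.210) m/s.
Speed = |(0.000, -0.210)| = 0.210 m/s.

0.2 m/s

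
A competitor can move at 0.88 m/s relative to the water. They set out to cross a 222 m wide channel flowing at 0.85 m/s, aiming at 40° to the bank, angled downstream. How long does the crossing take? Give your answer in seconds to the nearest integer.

The component of the competitor's velocity perpendicular to the bank is 0.88 × sin 40° = 0.566 m/s.
The current is parallel to the bank, so it does not affect the crossing time.
Time = 222 / 0.566 = 392.467 s.

392 s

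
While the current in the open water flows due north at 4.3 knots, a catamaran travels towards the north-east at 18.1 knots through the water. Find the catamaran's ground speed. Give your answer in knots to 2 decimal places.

21.36 knots

Taking east as x and north as y: velocity relative to the water = (12.799, 12.799) knots; the water relative to ground = (0.000, 4.300) knots.
Velocity relative to ground = (12.799, 12.799) + (0.000, 4.300) = (12.799, 17.099) knots.
Speed = |(12.799, 17.099)| = 21.358 knots.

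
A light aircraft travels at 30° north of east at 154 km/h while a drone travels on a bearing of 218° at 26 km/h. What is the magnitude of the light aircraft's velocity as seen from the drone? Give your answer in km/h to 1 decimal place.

178.4 km/h

Taking east as x and north as y: light aircraft velocity = (133.368, 77.000) km/h; drone velocity = (-16.007, -20.488) km/h.
Velocity of light aircraft relative to drone = (133.368, 77.000) − (-16.007, -20.488) = (149.375, 97.488) km/h.
Magnitude = |(149.375, 97.488)| = 178.373 km/h.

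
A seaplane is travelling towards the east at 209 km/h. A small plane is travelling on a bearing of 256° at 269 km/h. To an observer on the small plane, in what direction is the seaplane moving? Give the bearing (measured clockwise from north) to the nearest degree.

Taking east as x and north as y: seaplane velocity = (209.000, 0.000) km/h; small plane velocity = (-261.010, -65.077) km/h.
Velocity of seaplane relative to small plane = (209.000, 0.000) − (-261.010, -65.077) = (470.010, 65.077) km/h.
Bearing = atan2(470.01, 65.08) = 82.12° clockwise from north.

082°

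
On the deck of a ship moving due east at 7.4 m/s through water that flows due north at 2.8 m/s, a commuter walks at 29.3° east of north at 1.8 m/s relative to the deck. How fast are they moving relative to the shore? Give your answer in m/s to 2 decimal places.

In east/north components (m/s): commuter relative to ship = (0.881, 1.570); ship relative to water = (7.400, 0.000); water relative to ground = (0.000, 2.800).
Sum = (8.281, 4.370) m/s.
Speed = |(8.281, 4.370)| = 9.363 m/s.

9.36 m/s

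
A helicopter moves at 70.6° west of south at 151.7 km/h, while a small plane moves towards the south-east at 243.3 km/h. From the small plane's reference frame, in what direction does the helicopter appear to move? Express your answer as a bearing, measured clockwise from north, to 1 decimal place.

291.1°

Taking east as x and north as y: helicopter velocity = (-143.087, -50.389) km/h; small plane velocity = (172.039, -172.039) km/h.
Velocity of helicopter relative to small plane = (-143.087, -50.389) − (172.039, -172.039) = (-315.126, 121.650) km/h.
Bearing = atan2(-315.13, 121.65) = 291.11° clockwise from north.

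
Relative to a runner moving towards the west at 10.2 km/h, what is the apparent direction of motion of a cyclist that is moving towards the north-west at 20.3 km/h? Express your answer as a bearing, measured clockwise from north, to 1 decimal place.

Taking east as x and north as y: cyclist velocity = (-14.354, 14.354) km/h; runner velocity = (-10.200, 0.000) km/h.
Velocity of cyclist relative to runner = (-14.354, 14.354) − (-10.200, 0.000) = (-4.154, 14.354) km/h.
Bearing = atan2(-4.15, 14.35) = 343.86° clockwise from north.

343.9°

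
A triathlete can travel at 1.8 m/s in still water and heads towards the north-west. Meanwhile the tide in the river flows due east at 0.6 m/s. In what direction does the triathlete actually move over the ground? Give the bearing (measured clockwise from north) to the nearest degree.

332°

Taking east as x and north as y: velocity relative to the water = (-1.273, 1.273) m/s; the water relative to ground = (0.600, 0.000) m/s.
Velocity relative to ground = (-1.273, 1.273) + (0.600, 0.000) = (-0.673, 1.273) m/s.
Bearing = atan2(-0.67, 1.27) = 332.14° clockwise from north.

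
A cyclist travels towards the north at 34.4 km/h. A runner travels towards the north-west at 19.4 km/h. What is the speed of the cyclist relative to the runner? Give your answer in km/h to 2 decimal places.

Taking east as x and north as y: cyclist velocity = (0.000, 34.400) km/h; runner velocity = (-13.718, 13.718) km/h.
Velocity of cyclist relative to runner = (0.000, 34.400) − (-13.718, 13.718) = (13.718, 20.682) km/h.
Magnitude = |(13.718, 20.682)| = 24.818 km/h.

24.82 km/h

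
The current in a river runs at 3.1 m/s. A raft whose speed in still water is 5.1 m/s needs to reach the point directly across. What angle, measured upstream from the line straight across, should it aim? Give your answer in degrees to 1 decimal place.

37.4°

To cancel the current, the upstream component of the raft's velocity must equal the flow: 5.1 sin θ = 3.1.
sin θ = 3.1 / 5.1 = 0.6078.
θ = arcsin(0.6078) = 37.434°.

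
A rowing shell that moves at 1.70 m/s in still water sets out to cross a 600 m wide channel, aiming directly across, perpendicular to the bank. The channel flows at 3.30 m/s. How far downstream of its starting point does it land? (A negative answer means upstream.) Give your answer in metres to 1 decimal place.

Perpendicular speed = 1.700 m/s; crossing time = 600 / 1.700 = 352.941 s.
Net downstream speed = 3.300 m/s.
Drift = 3.300 × 352.941 = 1164.706 m (downstream).

1164.7 m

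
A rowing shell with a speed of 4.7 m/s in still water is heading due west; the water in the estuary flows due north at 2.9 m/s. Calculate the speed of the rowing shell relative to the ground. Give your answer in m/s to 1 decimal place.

5.5 m/s

Taking east as x and north as y: velocity relative to the water = (-4.700, 0.000) m/s; the water relative to ground = (0.000, 2.900) m/s.
Velocity relative to ground = (-4.700, 0.000) + (0.000, 2.900) = (-4.700, 2.900) m/s.
Speed = |(-4.700, 2.900)| = 5.523 m/s.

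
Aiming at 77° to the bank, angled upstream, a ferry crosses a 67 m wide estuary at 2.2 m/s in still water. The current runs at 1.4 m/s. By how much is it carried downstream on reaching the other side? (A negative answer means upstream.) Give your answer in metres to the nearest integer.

Perpendicular speed = 2.144 m/s; crossing time = 67 / 2.144 = 31.256 s.
Net downstream speed = 0.905 m/s.
Drift = 0.905 × 31.256 = 28.290 m (downstream).

28 m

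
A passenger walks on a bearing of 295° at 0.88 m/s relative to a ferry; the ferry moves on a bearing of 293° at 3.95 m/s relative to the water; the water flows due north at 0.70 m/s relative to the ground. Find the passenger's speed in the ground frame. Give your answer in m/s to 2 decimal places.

In east/north components (m/s): passenger relative to ferry = (-0.798, 0.372); ferry relative to water = (-3.636, 1.543); water relative to ground = (0.000, 0.700).
Sum = (-4.434, 2.615) m/s.
Speed = |(-4.434, 2.615)| = 5.147 m/s.

5.15 m/s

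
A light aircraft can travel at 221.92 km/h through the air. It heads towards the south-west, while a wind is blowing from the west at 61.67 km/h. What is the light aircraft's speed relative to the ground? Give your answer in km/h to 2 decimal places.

183.57 km/h

Taking east as x and north as y: velocity relative to the air = (-156.921, -156.921) km/h; the air relative to ground = (61.670, 0.000) km/h.
Velocity relative to ground = (-156.921, -156.921) + (61.670, 0.000) = (-95.251, -156.921) km/h.
Speed = |(-95.251, -156.921)| = 183.567 km/h.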